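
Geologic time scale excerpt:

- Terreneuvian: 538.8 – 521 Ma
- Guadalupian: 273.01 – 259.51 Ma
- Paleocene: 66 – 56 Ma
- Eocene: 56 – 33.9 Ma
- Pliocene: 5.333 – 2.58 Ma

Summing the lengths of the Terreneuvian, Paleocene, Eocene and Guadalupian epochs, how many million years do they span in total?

63.4 million years

Duration is start − end for each: (538.8 − 521) + (66 − 56) + (56 − 33.9) + (273.01 − 259.51).
That is 17.8 + 10 + 22.1 + 13.5, which totals 63.4 million years.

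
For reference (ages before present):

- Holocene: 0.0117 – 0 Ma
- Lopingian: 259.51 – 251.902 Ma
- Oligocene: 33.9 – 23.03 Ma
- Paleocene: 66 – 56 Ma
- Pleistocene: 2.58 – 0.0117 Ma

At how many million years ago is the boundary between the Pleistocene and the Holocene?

The Pleistocene ends and the Holocene begins at 0.0117 Ma.

0.0117 Ma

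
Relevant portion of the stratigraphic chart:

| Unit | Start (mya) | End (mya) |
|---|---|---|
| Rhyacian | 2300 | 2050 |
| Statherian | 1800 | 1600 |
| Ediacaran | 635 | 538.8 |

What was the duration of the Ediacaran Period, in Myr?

635 − 538.8 = 96.2 million years.

96.2 million years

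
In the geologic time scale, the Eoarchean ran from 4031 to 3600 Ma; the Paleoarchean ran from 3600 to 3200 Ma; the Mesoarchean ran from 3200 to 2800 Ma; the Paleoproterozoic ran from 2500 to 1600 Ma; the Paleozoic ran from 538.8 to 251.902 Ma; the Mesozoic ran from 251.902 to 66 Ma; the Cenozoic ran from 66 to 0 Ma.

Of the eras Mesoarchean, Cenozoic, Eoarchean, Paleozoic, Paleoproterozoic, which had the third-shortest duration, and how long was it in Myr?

Mesoarchean, 400 million years

Start − end for each: Mesoarchean 3200 − 2800 = 400; Cenozoic 66 − 0 = 66; Eoarchean 4031 − 3600 = 431; Paleozoic 538.8 − 251.902 = 286.898; Paleoproterozoic 2500 − 1600 = 900.
Ranking these from shortest: Cenozoic < Paleozoic < Mesoarchean < Eoarchean < Paleoproterozoic.
Position 3 in that ranking is Mesoarchean, which lasted 400 Myr.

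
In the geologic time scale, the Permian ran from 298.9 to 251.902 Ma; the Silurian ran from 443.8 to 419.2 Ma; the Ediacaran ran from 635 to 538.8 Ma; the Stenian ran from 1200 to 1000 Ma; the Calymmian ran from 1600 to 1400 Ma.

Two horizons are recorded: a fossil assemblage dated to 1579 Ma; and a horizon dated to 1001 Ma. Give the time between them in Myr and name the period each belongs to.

Elapsed time: 1579 − 1001 = 578 Myr.
1579 Ma lies within 1600–1400 Ma: Calymmian.
1001 Ma lies within 1200–1000 Ma: Stenian.

578 million years apart; the first in the Calymmian, the second in the Stenian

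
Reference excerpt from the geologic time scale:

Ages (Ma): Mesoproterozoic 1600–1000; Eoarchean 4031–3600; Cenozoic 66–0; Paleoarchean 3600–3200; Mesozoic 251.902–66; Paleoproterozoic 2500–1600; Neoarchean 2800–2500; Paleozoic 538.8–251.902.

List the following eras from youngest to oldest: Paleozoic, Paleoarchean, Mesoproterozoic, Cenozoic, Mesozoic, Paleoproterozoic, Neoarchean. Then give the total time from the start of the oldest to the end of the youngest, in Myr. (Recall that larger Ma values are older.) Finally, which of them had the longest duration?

Start ages (Ma): Paleoarchean 3600, Neoarchean 2800, Paleoproterozoic 2500, Mesoproterozoic 1600, Paleozoic 538.8, Mesozoic 251.902, Cenozoic 66.
Ordered youngest to oldest: Cenozoic, Mesozoic, Paleozoic, Mesoproterozoic, Paleoproterozoic, Neoarchean, Paleoarchean.
Span = 3600 − 0 = 3600 Myr.
Durations: Neoarchean 300, Paleoproterozoic 900, Paleoarchean 400, Mesozoic 185.902, Mesoproterozoic 600, Paleozoic 286.898, Cenozoic 66 → longest is Paleoproterozoic (900 Myr).

Cenozoic → Mesozoic → Paleozoic → Mesoproterozoic → Paleoproterozoic → Neoarchean → Paleoarchean; total span 3600 Myr; longest is Paleoproterozoic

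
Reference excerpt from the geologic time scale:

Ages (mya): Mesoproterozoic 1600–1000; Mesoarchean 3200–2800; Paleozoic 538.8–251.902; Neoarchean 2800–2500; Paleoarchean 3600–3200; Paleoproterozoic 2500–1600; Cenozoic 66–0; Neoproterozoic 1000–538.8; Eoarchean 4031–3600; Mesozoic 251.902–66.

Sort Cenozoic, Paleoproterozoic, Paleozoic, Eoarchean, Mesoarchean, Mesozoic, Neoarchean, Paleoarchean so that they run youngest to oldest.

Read off each span (Ma): Cenozoic 66–0; Paleoproterozoic 2500–1600; Paleozoic 538.8–251.902; Eoarchean 4031–3600; Mesoarchean 3200–2800; Mesozoic 251.902–66; Neoarchean 2800–2500; Paleoarchean 3600–3200.
Larger Ma is older, so oldest→youngest is Eoarchean, Paleoarchean, Mesoarchean, Neoarchean, Paleoproterozoic, Paleozoic, Mesozoic, Cenozoic; reverse it for youngest→oldest.

Cenozoic, Mesozoic, Paleozoic, Paleoproterozoic, Neoarchean, Mesoarchean, Paleoarchean, Eoarchean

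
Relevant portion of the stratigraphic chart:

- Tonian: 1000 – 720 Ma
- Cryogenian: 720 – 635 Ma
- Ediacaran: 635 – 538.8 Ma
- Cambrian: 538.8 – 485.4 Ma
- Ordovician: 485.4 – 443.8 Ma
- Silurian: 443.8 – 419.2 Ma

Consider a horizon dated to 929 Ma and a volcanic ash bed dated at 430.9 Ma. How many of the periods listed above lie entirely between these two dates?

929 Ma sits inside the Tonian (1000–720) and 430.9 Ma inside the Silurian (443.8–419.2); neither of those is wholly between the two dates.
The listed periods lying completely between them are Cryogenian, Ediacaran, Cambrian, Ordovician — 4 in all.

4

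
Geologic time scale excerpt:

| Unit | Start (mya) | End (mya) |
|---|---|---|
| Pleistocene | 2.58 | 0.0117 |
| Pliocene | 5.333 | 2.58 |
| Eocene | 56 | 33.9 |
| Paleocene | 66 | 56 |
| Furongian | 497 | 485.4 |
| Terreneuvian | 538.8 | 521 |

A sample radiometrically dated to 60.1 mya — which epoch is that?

Paleocene

60.1 Ma lies between 66 and 56 Ma, so it falls in the Paleocene.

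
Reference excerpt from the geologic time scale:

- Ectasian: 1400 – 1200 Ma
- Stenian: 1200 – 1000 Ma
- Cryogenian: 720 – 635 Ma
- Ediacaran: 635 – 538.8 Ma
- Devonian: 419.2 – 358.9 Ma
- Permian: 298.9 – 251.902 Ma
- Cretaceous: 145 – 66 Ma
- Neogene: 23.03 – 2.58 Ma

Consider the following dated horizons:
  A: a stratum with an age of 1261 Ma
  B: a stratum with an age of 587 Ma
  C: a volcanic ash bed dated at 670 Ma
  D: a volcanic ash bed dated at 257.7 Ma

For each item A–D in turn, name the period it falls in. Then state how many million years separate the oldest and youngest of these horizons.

A: 1261 Ma lies in 1400–1200 Ma, so Ectasian.
B: 587 Ma lies in 635–538.8 Ma, so Ediacaran.
C: 670 Ma lies in 720–635 Ma, so Cryogenian.
D: 257.7 Ma lies in 298.9–251.902 Ma, so Permian.
Oldest = 1261 Ma, youngest = 257.7 Ma → span 1003.3 Myr.

A — Ectasian; B — Ediacaran; C — Cryogenian; D — Permian; span 1003.3 million years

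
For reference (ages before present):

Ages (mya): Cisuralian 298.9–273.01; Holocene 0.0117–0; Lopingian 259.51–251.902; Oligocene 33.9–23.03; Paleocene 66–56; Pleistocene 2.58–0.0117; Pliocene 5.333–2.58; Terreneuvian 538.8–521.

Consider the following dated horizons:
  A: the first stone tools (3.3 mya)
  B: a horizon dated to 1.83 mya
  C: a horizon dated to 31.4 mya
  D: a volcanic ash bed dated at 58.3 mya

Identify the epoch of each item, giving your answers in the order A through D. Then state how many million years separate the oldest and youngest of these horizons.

A: 3.3 Ma lies in 5.333–2.58 Ma, so Pliocene.
B: 1.83 Ma lies in 2.58–0.0117 Ma, so Pleistocene.
C: 31.4 Ma lies in 33.9–23.03 Ma, so Oligocene.
D: 58.3 Ma lies in 66–56 Ma, so Paleocene.
Oldest = 58.3 Ma, youngest = 1.83 Ma → span 56.47 Myr.

A — Pliocene; B — Pleistocene; C — Oligocene; D — Paleocene; span 56.47 million years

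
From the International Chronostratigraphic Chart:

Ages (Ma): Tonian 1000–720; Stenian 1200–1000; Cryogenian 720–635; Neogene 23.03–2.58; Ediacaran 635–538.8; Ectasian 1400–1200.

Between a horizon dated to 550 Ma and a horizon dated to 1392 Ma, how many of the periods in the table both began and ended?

3

1392 Ma sits inside the Ectasian (1400–1200) and 550 Ma inside the Ediacaran (635–538.8); neither of those is wholly between the two dates.
The listed periods lying completely between them are Stenian, Tonian, Cryogenian — 3 in all.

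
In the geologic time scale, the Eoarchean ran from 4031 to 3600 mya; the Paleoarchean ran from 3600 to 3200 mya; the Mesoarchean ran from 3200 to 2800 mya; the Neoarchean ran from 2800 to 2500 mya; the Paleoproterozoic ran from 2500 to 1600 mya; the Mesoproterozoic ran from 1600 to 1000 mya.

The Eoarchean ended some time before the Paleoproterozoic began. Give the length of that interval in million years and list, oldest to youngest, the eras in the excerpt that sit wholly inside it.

End of Eoarchean = 3600 Ma; start of Paleoproterozoic = 2500 Ma.
Gap = 3600 − 2500 = 1100 Myr.
Eras wholly inside 3600–2500 Ma: Paleoarchean (3600–3200), Mesoarchean (3200–2800), Neoarchean (2800–2500).

1100 million years; Paleoarchean, Mesoarchean, Neoarchean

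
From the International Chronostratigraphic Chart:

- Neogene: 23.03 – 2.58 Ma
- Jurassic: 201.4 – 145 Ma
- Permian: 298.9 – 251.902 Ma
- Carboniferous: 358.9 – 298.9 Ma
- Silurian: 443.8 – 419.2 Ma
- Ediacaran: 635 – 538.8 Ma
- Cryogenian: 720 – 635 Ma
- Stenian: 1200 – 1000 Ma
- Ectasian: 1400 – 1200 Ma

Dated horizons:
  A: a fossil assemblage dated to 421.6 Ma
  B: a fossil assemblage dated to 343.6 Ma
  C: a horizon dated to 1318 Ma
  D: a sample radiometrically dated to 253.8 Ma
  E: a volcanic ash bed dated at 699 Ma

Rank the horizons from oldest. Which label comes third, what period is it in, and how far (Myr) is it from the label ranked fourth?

Sorted oldest-first by Ma: C (1318), E (699), A (421.6), B (343.6), D (253.8).
The third oldest is A at 421.6 Ma, which lies in 443.8–419.2 Ma: the Silurian.
The fourth oldest is B at 343.6 Ma; separation = |421.6 − 343.6| = 78 Myr.

A, in the Silurian; 78 million years to B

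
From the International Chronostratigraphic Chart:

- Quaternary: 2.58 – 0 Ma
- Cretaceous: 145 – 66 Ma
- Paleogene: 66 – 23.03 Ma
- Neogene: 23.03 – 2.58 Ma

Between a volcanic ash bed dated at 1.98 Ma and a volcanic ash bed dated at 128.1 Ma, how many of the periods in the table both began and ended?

128.1 Ma sits inside the Cretaceous (145–66) and 1.98 Ma inside the Quaternary (2.58–0); neither of those is wholly between the two dates.
The listed periods lying completely between them are Paleogene, Neogene — 2 in all.

2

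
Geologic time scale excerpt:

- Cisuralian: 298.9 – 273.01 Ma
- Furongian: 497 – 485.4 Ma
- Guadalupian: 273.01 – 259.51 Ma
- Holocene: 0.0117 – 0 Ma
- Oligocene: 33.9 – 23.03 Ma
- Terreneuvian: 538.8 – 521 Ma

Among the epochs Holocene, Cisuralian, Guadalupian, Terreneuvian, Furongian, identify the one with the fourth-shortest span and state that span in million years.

Terreneuvian, 17.8 million years

Durations: Holocene 0.0117; Cisuralian 25.89; Guadalupian 13.5; Terreneuvian 17.8; Furongian 11.6 Myr.
Sorted shortest-first: Holocene (0.0117), Furongian (11.6), Guadalupian (13.5), Terreneuvian (17.8), Cisuralian (25.89).
The fourth shortest is Terreneuvian at 17.8 Myr.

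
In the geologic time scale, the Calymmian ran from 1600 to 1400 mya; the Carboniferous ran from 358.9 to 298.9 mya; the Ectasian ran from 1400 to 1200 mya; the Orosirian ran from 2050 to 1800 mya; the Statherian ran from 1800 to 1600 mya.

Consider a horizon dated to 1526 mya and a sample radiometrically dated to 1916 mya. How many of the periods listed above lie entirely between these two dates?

1

The older date is 1916 Ma and the younger is 1526 Ma.
Periods with start < 1916 and end > 1526 Ma: Statherian (1800–1600).
That is 1 complete period.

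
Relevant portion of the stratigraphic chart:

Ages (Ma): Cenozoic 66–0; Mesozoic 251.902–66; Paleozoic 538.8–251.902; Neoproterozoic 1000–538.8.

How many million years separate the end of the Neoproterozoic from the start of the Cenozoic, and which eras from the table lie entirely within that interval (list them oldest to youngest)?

472.8 million years; Paleozoic, Mesozoic

The Neoproterozoic closes at 538.8 Ma and the Cenozoic opens at 66 Ma, so the interval is 538.8 − 66 = 472.8 Myr.
An era fits inside if it starts at or after 538.8 Ma and ends at or before 66 Ma; oldest first that gives Paleozoic, Mesozoic.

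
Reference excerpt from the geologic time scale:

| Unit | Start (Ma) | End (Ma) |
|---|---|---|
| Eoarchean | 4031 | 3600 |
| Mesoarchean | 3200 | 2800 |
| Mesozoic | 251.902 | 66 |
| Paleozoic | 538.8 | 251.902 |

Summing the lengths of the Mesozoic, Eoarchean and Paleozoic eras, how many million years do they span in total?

903.8 million years

Duration is start − end for each: (251.902 − 66) + (4031 − 3600) + (538.8 − 251.902).
That is 185.902 + 431 + 286.898, which totals 903.8 million years.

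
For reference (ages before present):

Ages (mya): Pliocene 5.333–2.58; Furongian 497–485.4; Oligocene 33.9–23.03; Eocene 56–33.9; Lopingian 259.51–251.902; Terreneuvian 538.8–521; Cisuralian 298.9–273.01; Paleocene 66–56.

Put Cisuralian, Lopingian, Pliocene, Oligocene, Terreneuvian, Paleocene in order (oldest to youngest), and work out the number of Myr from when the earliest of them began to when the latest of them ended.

From the excerpt: Cisuralian 298.9–273.01; Lopingian 259.51–251.902; Pliocene 5.333–2.58; Oligocene 33.9–23.03; Terreneuvian 538.8–521; Paleocene 66–56 (Ma).
Larger Ma is earlier, so the oldest is Terreneuvian and the youngest is Pliocene; oldest to youngest: Terreneuvian, Cisuralian, Lopingian, Paleocene, Oligocene, Pliocene.
Oldest start 538.8 minus youngest end 2.58 gives 536.22 Myr overall.

Terreneuvian → Cisuralian → Lopingian → Paleocene → Oligocene → Pliocene; total span 536.22 Myr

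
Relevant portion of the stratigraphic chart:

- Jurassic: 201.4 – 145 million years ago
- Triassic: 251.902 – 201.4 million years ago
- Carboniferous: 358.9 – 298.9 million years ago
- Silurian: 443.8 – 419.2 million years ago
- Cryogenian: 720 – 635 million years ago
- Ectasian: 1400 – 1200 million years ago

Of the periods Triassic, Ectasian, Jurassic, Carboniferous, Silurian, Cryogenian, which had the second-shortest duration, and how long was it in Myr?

Triassic, 50.502 million years

Start − end for each: Triassic 251.902 − 201.4 = 50.502; Ectasian 1400 − 1200 = 200; Jurassic 201.4 − 145 = 56.4; Carboniferous 358.9 − 298.9 = 60; Silurian 443.8 − 419.2 = 24.6; Cryogenian 720 − 635 = 85.
Ranking these from shortest: Silurian < Triassic < Jurassic < Carboniferous < Cryogenian < Ectasian.
Position 2 in that ranking is Triassic, which lasted 50.502 Myr.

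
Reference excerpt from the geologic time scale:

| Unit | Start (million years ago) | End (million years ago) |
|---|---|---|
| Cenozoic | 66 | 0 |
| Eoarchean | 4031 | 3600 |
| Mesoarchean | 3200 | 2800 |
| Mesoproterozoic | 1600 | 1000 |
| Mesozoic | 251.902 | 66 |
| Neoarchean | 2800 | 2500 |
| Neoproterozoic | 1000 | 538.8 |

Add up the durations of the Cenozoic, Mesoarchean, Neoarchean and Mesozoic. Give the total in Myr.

951.902 million years

Each duration: Cenozoic = 66; Mesoarchean = 400; Neoarchean = 300; Mesozoic = 185.902.
Sum: 66 + 400 + 300 + 185.902 = 951.902 Myr.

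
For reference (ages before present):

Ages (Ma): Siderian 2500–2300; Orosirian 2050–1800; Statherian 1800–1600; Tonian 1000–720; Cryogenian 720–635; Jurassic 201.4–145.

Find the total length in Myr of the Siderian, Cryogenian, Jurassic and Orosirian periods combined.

Each duration: Siderian = 200; Cryogenian = 85; Jurassic = 56.4; Orosirian = 250.
Sum: 200 + 85 + 56.4 + 250 = 591.4 Myr.

591.4 million years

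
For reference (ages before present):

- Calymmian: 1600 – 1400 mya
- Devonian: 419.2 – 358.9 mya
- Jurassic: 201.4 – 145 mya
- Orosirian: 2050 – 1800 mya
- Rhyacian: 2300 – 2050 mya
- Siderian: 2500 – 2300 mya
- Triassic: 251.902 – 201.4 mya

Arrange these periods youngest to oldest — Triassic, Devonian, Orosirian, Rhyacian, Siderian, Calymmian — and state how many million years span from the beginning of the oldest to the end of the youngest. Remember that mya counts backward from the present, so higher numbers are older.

Triassic, Devonian, Calymmian, Orosirian, Rhyacian, Siderian; total span 2298.6 Myr

From the excerpt: Triassic 251.902–201.4; Devonian 419.2–358.9; Orosirian 2050–1800; Rhyacian 2300–2050; Siderian 2500–2300; Calymmian 1600–1400 (Ma).
Larger Ma is earlier, so the oldest is Siderian and the youngest is Triassic; youngest to oldest: Triassic, Devonian, Calymmian, Orosirian, Rhyacian, Siderian.
Oldest start 2500 minus youngest end 201.4 gives 2298.6 Myr overall.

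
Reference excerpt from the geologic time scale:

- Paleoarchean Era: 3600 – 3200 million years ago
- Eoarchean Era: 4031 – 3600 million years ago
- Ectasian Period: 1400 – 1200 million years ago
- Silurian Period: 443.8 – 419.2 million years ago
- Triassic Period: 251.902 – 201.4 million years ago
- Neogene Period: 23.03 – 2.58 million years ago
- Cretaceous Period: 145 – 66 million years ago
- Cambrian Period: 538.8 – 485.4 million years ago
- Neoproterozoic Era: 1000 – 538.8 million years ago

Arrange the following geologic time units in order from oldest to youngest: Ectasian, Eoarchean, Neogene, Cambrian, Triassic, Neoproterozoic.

Read off each span (Ma): Ectasian 1400–1200; Eoarchean 4031–3600; Neogene 23.03–2.58; Cambrian 538.8–485.4; Triassic 251.902–201.4; Neoproterozoic 1000–538.8.
Larger Ma is older, so oldest→youngest is Eoarchean, Ectasian, Neoproterozoic, Cambrian, Triassic, Neogene.

Eoarchean, Ectasian, Neoproterozoic, Cambrian, Triassic, Neogene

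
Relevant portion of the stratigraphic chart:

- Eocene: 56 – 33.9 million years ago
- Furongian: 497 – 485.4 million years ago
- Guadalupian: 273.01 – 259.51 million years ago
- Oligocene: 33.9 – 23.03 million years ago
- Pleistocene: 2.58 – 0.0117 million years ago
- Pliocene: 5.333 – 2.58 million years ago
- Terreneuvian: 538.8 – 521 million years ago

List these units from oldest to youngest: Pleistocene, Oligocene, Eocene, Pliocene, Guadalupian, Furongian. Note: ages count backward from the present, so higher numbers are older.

Furongian, Guadalupian, Eocene, Oligocene, Pliocene, Pleistocene

Sorting by start age (descending Ma, since larger Ma = older): Furongian start 497, Guadalupian start 273.01, Eocene start 56, Oligocene start 33.9, Pliocene start 5.333, Pleistocene start 2.58.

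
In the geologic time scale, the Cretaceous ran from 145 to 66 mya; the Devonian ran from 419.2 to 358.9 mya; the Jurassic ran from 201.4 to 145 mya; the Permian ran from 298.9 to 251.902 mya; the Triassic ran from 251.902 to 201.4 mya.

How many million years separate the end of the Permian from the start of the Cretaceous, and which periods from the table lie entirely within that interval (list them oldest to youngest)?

End of Permian = 251.902 Ma; start of Cretaceous = 145 Ma.
Gap = 251.902 − 145 = 106.902 Myr.
Periods wholly inside 251.902–145 Ma: Triassic (251.902–201.4), Jurassic (201.4–145).

106.902 million years; Triassic, Jurassic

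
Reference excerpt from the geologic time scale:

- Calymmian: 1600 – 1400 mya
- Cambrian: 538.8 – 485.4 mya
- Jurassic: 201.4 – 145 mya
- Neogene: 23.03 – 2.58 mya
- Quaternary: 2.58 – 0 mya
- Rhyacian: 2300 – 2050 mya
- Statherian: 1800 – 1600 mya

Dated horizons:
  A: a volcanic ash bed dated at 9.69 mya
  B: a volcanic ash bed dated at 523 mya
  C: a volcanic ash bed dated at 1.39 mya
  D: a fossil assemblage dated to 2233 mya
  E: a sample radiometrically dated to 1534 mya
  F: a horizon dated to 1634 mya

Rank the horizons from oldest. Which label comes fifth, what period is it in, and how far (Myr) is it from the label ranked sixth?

A, in the Neogene; 8.3 million years to C

Sorted oldest-first by Ma: D (2233), F (1634), E (1534), B (523), A (9.69), C (1.39).
The fifth oldest is A at 9.69 Ma, which lies in 23.03–2.58 Ma: the Neogene.
The sixth oldest is C at 1.39 Ma; separation = |9.69 − 1.39| = 8.3 Myr.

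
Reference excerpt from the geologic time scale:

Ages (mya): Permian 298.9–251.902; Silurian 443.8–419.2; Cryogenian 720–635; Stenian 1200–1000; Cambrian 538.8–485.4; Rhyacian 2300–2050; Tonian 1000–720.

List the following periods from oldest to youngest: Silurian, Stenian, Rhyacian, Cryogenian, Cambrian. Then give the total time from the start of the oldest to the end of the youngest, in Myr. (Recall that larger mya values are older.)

Rhyacian, Stenian, Cryogenian, Cambrian, Silurian; total span 1880.8 Myr

From the excerpt: Silurian 443.8–419.2; Stenian 1200–1000; Rhyacian 2300–2050; Cryogenian 720–635; Cambrian 538.8–485.4 (Ma).
Larger Ma is earlier, so the oldest is Rhyacian and the youngest is Silurian; oldest to youngest: Rhyacian, Stenian, Cryogenian, Cambrian, Silurian.
Oldest start 2300 minus youngest end 419.2 gives 1880.8 Myr overall.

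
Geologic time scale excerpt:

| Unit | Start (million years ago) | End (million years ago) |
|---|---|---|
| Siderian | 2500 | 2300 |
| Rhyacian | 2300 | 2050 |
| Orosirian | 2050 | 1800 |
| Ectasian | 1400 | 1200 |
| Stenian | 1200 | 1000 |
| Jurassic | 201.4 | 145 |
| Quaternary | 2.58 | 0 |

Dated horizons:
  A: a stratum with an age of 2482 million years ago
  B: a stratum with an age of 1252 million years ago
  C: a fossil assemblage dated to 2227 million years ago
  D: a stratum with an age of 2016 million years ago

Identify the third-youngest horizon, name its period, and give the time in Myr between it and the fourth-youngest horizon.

Smaller Ma means younger, so youngest first: B 1252 < D 2016 < C 2227 < A 2482.
Counting 3 along gives C (2227 Ma); the excerpt puts that inside the Rhyacian, 2300–2050 Ma.
Next in line is A (2482 Ma), and 2482 − 2227 = 255 Myr.

C, in the Rhyacian; 255 million years to A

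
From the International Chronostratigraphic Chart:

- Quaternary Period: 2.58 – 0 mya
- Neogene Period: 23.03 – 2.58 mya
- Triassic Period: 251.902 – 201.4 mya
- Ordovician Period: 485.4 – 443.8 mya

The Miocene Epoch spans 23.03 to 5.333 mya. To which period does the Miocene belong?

Neogene

The Miocene (23.03–5.333 Ma) lies entirely within 23.03–2.58 Ma, the Neogene Period.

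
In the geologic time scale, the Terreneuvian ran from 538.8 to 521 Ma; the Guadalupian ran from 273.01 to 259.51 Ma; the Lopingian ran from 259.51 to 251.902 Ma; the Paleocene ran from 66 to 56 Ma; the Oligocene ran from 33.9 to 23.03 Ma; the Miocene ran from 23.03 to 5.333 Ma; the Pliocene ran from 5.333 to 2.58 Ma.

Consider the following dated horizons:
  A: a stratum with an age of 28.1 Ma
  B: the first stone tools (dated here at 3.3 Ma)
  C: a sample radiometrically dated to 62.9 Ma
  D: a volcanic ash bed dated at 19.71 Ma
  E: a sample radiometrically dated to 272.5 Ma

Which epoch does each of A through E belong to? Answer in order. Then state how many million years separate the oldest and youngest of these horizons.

A — Oligocene; B — Pliocene; C — Paleocene; D — Miocene; E — Guadalupian; span 269.2 million years

Match each age against the start–end ranges in the excerpt: A = 28.1 Ma → Oligocene (33.9–23.03); B = 3.3 Ma → Pliocene (5.333–2.58); C = 62.9 Ma → Paleocene (66–56); D = 19.71 Ma → Miocene (23.03–5.333); E = 272.5 Ma → Guadalupian (273.01–259.51).
The largest age is 272.5 Ma and the smallest is 3.3 Ma; their difference is 269.2 Myr.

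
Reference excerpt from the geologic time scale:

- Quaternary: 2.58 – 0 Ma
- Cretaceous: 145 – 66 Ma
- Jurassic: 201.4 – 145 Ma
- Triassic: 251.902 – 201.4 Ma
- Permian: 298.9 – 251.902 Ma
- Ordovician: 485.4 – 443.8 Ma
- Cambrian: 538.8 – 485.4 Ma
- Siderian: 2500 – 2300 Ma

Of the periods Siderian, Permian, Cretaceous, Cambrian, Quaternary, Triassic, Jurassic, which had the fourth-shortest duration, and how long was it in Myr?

Cambrian, 53.4 million years

Start − end for each: Siderian 2500 − 2300 = 200; Permian 298.9 − 251.902 = 46.998; Cretaceous 145 − 66 = 79; Cambrian 538.8 − 485.4 = 53.4; Quaternary 2.58 − 0 = 2.58; Triassic 251.902 − 201.4 = 50.502; Jurassic 201.4 − 145 = 56.4.
Ranking these from shortest: Quaternary < Permian < Triassic < Cambrian < Jurassic < Cretaceous < Siderian.
Position 4 in that ranking is Cambrian, which lasted 53.4 Myr.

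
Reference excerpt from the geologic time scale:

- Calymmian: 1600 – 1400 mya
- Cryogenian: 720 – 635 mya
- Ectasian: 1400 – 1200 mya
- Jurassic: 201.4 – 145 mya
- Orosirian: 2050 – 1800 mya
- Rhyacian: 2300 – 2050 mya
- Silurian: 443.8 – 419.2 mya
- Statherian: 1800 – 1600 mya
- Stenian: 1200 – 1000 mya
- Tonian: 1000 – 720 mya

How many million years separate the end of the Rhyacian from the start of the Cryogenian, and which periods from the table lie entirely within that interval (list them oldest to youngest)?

End of Rhyacian = 2050 Ma; start of Cryogenian = 720 Ma.
Gap = 2050 − 720 = 1330 Myr.
Periods wholly inside 2050–720 Ma: Orosirian (2050–1800), Statherian (1800–1600), Calymmian (1600–1400), Ectasian (1400–1200), Stenian (1200–1000), Tonian (1000–720).

1330 million years; Orosirian, Statherian, Calymmian, Ectasian, Stenian, Tonian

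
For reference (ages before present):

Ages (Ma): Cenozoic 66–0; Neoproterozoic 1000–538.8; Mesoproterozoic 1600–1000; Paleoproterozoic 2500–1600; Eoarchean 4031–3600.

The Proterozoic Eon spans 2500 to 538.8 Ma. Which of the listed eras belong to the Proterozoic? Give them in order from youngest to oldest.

Eras with both bounds inside 2500–538.8 Ma: Neoproterozoic (1000–538.8), Mesoproterozoic (1600–1000), Paleoproterozoic (2500–1600).

Neoproterozoic, Mesoproterozoic, Paleoproterozoic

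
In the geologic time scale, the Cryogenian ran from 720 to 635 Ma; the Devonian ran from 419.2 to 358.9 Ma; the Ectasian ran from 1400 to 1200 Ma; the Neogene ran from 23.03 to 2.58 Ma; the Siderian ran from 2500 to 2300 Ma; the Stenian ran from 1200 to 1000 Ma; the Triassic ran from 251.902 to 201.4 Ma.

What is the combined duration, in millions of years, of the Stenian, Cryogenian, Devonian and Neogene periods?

365.75 million years

Each duration: Stenian = 200; Cryogenian = 85; Devonian = 60.3; Neogene = 20.45.
Sum: 200 + 85 + 60.3 + 20.45 = 365.75 Myr.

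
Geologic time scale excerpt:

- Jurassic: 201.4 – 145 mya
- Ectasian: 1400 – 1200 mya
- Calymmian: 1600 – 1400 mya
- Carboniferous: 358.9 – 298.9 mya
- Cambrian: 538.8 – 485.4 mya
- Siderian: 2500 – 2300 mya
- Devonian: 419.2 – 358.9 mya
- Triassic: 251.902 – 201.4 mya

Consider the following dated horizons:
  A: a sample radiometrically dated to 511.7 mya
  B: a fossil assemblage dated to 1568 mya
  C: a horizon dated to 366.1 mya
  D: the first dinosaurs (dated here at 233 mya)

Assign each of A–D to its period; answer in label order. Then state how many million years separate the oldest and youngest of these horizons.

A — Cambrian; B — Calymmian; C — Devonian; D — Triassic; span 1335 million years

Match each age against the start–end ranges in the excerpt: A = 511.7 Ma → Cambrian (538.8–485.4); B = 1568 Ma → Calymmian (1600–1400); C = 366.1 Ma → Devonian (419.2–358.9); D = 233 Ma → Triassic (251.902–201.4).
The largest age is 1568 Ma and the smallest is 233 Ma; their difference is 1335 Myr.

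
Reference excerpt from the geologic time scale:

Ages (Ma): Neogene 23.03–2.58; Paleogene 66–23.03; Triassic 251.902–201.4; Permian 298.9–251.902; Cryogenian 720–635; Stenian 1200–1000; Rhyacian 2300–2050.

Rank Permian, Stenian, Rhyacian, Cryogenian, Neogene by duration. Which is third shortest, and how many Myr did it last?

Cryogenian, 85 million years

Start − end for each: Permian 298.9 − 251.902 = 46.998; Stenian 1200 − 1000 = 200; Rhyacian 2300 − 2050 = 250; Cryogenian 720 − 635 = 85; Neogene 23.03 − 2.58 = 20.45.
Ranking these from shortest: Neogene < Permian < Cryogenian < Stenian < Rhyacian.
Position 3 in that ranking is Cryogenian, which lasted 85 Myr.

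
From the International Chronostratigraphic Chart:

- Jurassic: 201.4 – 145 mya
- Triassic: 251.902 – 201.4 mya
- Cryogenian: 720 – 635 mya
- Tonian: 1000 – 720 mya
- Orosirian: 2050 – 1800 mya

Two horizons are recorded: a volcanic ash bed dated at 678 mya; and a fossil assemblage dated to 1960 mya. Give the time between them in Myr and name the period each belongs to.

Elapsed time: 1960 − 678 = 1282 Myr.
678 Ma lies within 720–635 Ma: Cryogenian.
1960 Ma lies within 2050–1800 Ma: Orosirian.

1282 million years apart; the first in the Cryogenian, the second in the Orosirian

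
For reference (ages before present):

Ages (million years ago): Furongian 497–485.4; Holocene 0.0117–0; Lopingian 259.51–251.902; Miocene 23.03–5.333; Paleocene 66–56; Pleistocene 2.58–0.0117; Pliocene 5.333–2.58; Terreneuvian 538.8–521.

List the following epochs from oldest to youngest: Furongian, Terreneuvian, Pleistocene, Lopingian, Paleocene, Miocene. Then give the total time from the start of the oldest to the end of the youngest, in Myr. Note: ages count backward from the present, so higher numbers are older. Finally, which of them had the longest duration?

From the excerpt: Furongian 497–485.4; Terreneuvian 538.8–521; Pleistocene 2.58–0.0117; Lopingian 259.51–251.902; Paleocene 66–56; Miocene 23.03–5.333 (Ma).
Larger Ma is earlier, so the oldest is Terreneuvian and the youngest is Pleistocene; oldest to youngest: Terreneuvian, Furongian, Lopingian, Paleocene, Miocene, Pleistocene.
Oldest start 538.8 minus youngest end 0.0117 gives 538.7883 Myr overall.
Individual lengths (start − end): Lopingian 7.608; Paleocene 10; Pleistocene 2.5683; Furongian 11.6; Terreneuvian 17.8; Miocene 17.697. The largest is Terreneuvian at 17.8 Myr.

Terreneuvian → Furongian → Lopingian → Paleocene → Miocene → Pleistocene; total span 538.7883 Myr; longest is Terreneuvian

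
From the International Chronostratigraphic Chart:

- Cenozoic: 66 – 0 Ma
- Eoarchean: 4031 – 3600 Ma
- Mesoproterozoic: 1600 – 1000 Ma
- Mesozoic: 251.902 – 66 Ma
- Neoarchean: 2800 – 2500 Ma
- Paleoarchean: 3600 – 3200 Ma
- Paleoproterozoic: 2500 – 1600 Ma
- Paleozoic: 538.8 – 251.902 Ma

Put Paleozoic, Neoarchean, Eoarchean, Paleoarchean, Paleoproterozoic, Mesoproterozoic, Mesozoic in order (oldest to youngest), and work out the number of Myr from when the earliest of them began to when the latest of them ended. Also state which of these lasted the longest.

Start ages (Ma): Eoarchean 4031, Paleoarchean 3600, Neoarchean 2800, Paleoproterozoic 2500, Mesoproterozoic 1600, Paleozoic 538.8, Mesozoic 251.902.
Ordered oldest to youngest: Eoarchean, Paleoarchean, Neoarchean, Paleoproterozoic, Mesoproterozoic, Paleozoic, Mesozoic.
Span = 4031 − 66 = 3965 Myr.
Durations: Paleoarchean 400, Eoarchean 431, Paleozoic 286.898, Mesoproterozoic 600, Mesozoic 185.902, Neoarchean 300, Paleoproterozoic 900 → longest is Paleoproterozoic (900 Myr).

Eoarchean, Paleoarchean, Neoarchean, Paleoproterozoic, Mesoproterozoic, Paleozoic, Mesozoic; total span 3965 Myr; longest is Paleoproterozoic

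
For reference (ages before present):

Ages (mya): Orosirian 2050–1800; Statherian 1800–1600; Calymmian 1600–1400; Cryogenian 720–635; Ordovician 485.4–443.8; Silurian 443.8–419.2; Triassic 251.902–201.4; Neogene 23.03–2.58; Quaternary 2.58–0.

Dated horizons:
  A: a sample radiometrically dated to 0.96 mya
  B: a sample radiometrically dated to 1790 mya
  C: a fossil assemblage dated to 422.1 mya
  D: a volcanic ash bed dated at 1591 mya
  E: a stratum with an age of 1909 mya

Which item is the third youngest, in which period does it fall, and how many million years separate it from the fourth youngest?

D, in the Calymmian; 199 million years to B

Sorted youngest-first by Ma: A (0.96), C (422.1), D (1591), B (1790), E (1909).
The third youngest is D at 1591 Ma, which lies in 1600–1400 Ma: the Calymmian.
The fourth youngest is B at 1790 Ma; separation = |1591 − 1790| = 199 Myr.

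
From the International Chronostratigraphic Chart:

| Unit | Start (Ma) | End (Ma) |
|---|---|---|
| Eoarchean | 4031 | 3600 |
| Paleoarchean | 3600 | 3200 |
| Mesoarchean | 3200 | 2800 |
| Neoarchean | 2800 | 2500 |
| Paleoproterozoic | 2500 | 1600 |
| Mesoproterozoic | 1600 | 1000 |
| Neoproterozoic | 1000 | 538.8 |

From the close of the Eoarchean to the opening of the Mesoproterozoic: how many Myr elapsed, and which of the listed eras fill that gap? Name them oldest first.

End of Eoarchean = 3600 Ma; start of Mesoproterozoic = 1600 Ma.
Gap = 3600 − 1600 = 2000 Myr.
Eras wholly inside 3600–1600 Ma: Paleoarchean (3600–3200), Mesoarchean (3200–2800), Neoarchean (2800–2500), Paleoproterozoic (2500–1600).

2000 million years; Paleoarchean, Mesoarchean, Neoarchean, Paleoproterozoic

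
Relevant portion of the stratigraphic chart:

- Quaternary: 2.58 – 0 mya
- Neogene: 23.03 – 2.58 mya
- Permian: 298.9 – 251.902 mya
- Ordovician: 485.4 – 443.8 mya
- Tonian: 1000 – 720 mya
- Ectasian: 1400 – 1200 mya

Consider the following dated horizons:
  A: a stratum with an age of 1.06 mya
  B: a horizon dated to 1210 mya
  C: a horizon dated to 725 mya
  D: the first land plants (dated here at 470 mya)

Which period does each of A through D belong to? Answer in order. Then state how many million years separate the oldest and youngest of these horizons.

A — Quaternary; B — Ectasian; C — Tonian; D — Ordovician; span 1208.94 million years

A: 1.06 Ma lies in 2.58–0 Ma, so Quaternary.
B: 1210 Ma lies in 1400–1200 Ma, so Ectasian.
C: 725 Ma lies in 1000–720 Ma, so Tonian.
D: 470 Ma lies in 485.4–443.8 Ma, so Ordovician.
Oldest = 1210 Ma, youngest = 1.06 Ma → span 1208.94 Myr.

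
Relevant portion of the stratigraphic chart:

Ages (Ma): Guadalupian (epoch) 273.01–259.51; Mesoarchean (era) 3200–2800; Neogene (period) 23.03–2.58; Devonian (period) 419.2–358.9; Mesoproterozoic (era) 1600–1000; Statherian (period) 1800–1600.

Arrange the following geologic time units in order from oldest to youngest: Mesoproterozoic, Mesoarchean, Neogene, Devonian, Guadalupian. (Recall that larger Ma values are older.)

Sorting by start age (descending Ma, since larger Ma = older): Mesoarchean start 3200, Mesoproterozoic start 1600, Devonian start 419.2, Guadalupian start 273.01, Neogene start 23.03.

Mesoarchean, then Mesoproterozoic, then Devonian, then Guadalupian, then Neogene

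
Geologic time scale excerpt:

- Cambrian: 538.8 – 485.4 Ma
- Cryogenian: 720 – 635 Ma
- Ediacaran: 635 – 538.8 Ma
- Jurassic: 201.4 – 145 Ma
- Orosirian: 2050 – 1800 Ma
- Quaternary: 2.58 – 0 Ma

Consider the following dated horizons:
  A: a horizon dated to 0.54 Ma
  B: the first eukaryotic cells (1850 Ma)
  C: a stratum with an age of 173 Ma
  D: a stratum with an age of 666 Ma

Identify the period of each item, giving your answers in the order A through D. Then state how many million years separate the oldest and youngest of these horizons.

A — Quaternary; B — Orosirian; C — Jurassic; D — Cryogenian; span 1849.46 million years

A: 0.54 Ma lies in 2.58–0 Ma, so Quaternary.
B: 1850 Ma lies in 2050–1800 Ma, so Orosirian.
C: 173 Ma lies in 201.4–145 Ma, so Jurassic.
D: 666 Ma lies in 720–635 Ma, so Cryogenian.
Oldest = 1850 Ma, youngest = 0.54 Ma → span 1849.46 Myr.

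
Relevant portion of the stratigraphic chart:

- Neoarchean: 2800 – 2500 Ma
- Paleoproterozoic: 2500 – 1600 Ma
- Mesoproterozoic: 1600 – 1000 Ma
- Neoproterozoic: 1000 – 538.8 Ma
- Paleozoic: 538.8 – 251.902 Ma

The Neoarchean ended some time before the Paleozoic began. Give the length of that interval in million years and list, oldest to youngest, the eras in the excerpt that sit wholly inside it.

1961.2 million years; Paleoproterozoic, Mesoproterozoic, Neoproterozoic

End of Neoarchean = 2500 Ma; start of Paleozoic = 538.8 Ma.
Gap = 2500 − 538.8 = 1961.2 Myr.
Eras wholly inside 2500–538.8 Ma: Paleoproterozoic (2500–1600), Mesoproterozoic (1600–1000), Neoproterozoic (1000–538.8).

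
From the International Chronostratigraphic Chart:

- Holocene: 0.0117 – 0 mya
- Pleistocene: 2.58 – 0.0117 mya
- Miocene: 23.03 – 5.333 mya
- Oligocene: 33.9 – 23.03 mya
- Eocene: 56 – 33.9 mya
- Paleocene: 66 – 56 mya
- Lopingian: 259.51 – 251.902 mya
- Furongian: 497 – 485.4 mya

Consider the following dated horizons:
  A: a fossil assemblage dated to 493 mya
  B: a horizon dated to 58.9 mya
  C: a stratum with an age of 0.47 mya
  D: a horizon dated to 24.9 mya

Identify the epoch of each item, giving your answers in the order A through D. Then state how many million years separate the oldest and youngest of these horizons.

Match each age against the start–end ranges in the excerpt: A = 493 Ma → Furongian (497–485.4); B = 58.9 Ma → Paleocene (66–56); C = 0.47 Ma → Pleistocene (2.58–0.0117); D = 24.9 Ma → Oligocene (33.9–23.03).
The largest age is 493 Ma and the smallest is 0.47 Ma; their difference is 492.53 Myr.

A — Furongian; B — Paleocene; C — Pleistocene; D — Oligocene; span 492.53 million years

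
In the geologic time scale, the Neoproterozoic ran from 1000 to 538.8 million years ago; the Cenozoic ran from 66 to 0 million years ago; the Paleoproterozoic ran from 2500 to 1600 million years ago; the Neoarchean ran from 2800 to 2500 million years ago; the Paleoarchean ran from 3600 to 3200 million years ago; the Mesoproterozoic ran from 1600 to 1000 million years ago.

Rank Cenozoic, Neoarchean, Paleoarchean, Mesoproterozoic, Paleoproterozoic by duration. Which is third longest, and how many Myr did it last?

Durations: Cenozoic 66; Neoarchean 300; Paleoarchean 400; Mesoproterozoic 600; Paleoproterozoic 900 Myr.
Sorted longest-first: Paleoproterozoic (900), Mesoproterozoic (600), Paleoarchean (400), Neoarchean (300), Cenozoic (66).
The third longest is Paleoarchean at 400 Myr.

Paleoarchean, 400 million years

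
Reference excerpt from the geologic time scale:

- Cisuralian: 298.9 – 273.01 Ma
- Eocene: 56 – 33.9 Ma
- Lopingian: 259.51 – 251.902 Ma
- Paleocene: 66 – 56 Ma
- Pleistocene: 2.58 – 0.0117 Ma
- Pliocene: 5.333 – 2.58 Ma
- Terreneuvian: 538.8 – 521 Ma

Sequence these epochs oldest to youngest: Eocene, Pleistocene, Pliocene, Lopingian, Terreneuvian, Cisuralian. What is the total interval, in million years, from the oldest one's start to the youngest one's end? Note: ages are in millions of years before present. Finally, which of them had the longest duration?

From the excerpt: Eocene 56–33.9; Pleistocene 2.58–0.0117; Pliocene 5.333–2.58; Lopingian 259.51–251.902; Terreneuvian 538.8–521; Cisuralian 298.9–273.01 (Ma).
Larger Ma is earlier, so the oldest is Terreneuvian and the youngest is Pleistocene; oldest to youngest: Terreneuvian, Cisuralian, Lopingian, Eocene, Pliocene, Pleistocene.
Oldest start 538.8 minus youngest end 0.0117 gives 538.7883 Myr overall.
Individual lengths (start − end): Pleistocene 2.5683; Pliocene 2.753; Terreneuvian 17.8; Lopingian 7.608; Eocene 22.1; Cisuralian 25.89. The largest is Cisuralian at 25.89 Myr.

Terreneuvian, Cisuralian, Lopingian, Eocene, Pliocene, Pleistocene; total span 538.7883 Myr; longest is Cisuralian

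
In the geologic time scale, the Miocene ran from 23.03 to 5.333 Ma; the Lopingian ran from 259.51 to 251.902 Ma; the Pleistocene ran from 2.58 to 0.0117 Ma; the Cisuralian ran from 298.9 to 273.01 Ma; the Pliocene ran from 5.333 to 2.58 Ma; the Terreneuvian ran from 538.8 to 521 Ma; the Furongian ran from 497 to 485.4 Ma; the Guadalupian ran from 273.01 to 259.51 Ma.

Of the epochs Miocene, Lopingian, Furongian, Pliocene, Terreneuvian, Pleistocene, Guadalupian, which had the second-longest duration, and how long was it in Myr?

Miocene, 17.697 million years

Start − end for each: Miocene 23.03 − 5.333 = 17.697; Lopingian 259.51 − 251.902 = 7.608; Furongian 497 − 485.4 = 11.6; Pliocene 5.333 − 2.58 = 2.753; Terreneuvian 538.8 − 521 = 17.8; Pleistocene 2.58 − 0.0117 = 2.5683; Guadalupian 273.01 − 259.51 = 13.5.
Ranking these from longest: Terreneuvian > Miocene > Guadalupian > Furongian > Lopingian > Pliocene > Pleistocene.
Position 2 in that ranking is Miocene, which lasted 17.697 Myr.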